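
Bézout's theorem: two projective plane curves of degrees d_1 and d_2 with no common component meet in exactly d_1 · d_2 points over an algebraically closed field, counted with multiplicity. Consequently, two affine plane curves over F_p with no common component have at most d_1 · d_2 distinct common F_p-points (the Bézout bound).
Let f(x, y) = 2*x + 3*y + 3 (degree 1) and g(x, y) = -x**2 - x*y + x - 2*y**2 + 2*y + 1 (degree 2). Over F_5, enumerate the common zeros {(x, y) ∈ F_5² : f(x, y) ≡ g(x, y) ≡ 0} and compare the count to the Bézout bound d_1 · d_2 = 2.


Common zeros: {(3, 2), (4, 3)}; count = 2; Bézout bound = 2.

deg(f) = 1, deg(g) = 2, so Bézout bound = 2.
Scan x ∈ F_5. For each x, list the y ∈ F_5 with f(x, y) ≡ 0 and those with g(x, y) ≡ 0 (mod 5); the common zeros in that column are the intersection.
  x = 0: f ≡ 0 at y ∈ {4}; g ≡ 0 at y ∈ ∅; common: ∅.
  x = 1: f ≡ 0 at y ∈ {0}; g ≡ 0 at y ∈ {1, 2}; common: ∅.
  x = 2: f ≡ 0 at y ∈ {1}; g ≡ 0 at y ∈ ∅; common: ∅.
  x = 3: f ≡ 0 at y ∈ {2}; g ≡ 0 at y ∈ {0, 2}; common: {2}.
  x = 4: f ≡ 0 at y ∈ {3}; g ≡ 0 at y ∈ {1, 3}; common: {3}.
Collecting: common zeros = {(3, 2), (4, 3)}, so the count is 2.
Comparison with the Bézout bound: 2 ≤ 2 = deg(f)·deg(g), as expected for curves with no common component (the bound is attained).


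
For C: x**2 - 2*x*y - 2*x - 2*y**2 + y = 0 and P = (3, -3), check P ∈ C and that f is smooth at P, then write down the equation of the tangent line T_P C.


Tangent line at P: 10*x + 7*y - 9 = 0.

Step 1: f(3, -3) = 0, so P lies on C.
Step 2: partial derivatives
  f_x(x, y) = 2*x - 2*y - 2, f_y(x, y) = -2*x - 4*y + 1.
  f_x(P) = 10, f_y(P) = 7 (gradient nonzero, so P is smooth).
Step 3: tangent line at P: 10·(x − 3) + 7·(y − -3) = 0.
Expanding: 10*x + 7*y - 9 = 0.


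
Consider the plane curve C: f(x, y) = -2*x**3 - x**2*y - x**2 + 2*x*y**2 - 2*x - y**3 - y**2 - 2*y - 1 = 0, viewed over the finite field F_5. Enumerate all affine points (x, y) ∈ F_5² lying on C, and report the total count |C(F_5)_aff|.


Affine F_5-points: {(0, 1), (2, 0), (2, 4), (3, 0), (3, 2), (3, 3), (4, 1)}; count = 7.

For each of the 25 pairs (x, y) ∈ F_5², evaluate f(x, y) mod 5. Record the zeros.
  x = 0: [0↦4, 1↦0, 2↦3, 3↦2, 4↦1]  zeros at y ∈ {1}
  x = 1: [0↦4, 1↦1, 2↦4, 3↦2, 4↦4]  zeros at y ∈ ∅
  x = 2: [0↦0, 1↦1, 2↦2, 3↦2, 4↦0]  zeros at y ∈ {0, 4}
  x = 3: [0↦0, 1↦3, 2↦0, 3↦0, 4↦2]  zeros at y ∈ {0, 2, 3}
  x = 4: [0↦2, 1↦0, 2↦1, 3↦4, 4↦3]  zeros at y ∈ {1}
Collecting zeros: affine points = {(0, 1), (2, 0), (2, 4), (3, 0), (3, 2), (3, 3), (4, 1)}.
Total count |C(F_5)_aff| = 7.


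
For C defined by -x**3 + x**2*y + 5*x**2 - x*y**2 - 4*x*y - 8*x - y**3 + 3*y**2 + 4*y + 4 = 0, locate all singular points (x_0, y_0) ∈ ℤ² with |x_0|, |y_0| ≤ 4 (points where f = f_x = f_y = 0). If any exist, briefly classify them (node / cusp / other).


Singular points: {(2, 0)}; classification: node.

Compute partial derivatives:
  f_x = -3*x**2 + 2*x*y + 10*x - y**2 - 4*y - 8.
  f_y = x**2 - 2*x*y - 4*x - 3*y**2 + 6*y + 4.
Scan x_0 ∈ {−4, ..., 4}. For each x_0, f_y(x_0, y) is a polynomial in y; find its integer roots y ∈ {−4, ..., 4}, then test f_x and f at those candidates.
  x = -4: f_y(-4, y) = -3*y**2 + 14*y + 36; no integer root y with |y| ≤ 4.
  x = -3: f_y(-3, y) = -3*y**2 + 12*y + 25; no integer root y with |y| ≤ 4.
  x = -2: f_y(-2, y) = -3*y**2 + 10*y + 16; no integer root y with |y| ≤ 4.
  x = -1: f_y(-1, y) = -3*y**2 + 8*y + 9; no integer root y with |y| ≤ 4.
  x = 0: f_y(0, y) = -3*y**2 + 6*y + 4; no integer root y with |y| ≤ 4.
  x = 1: f_y(1, y) = -3*y**2 + 4*y + 1; no integer root y with |y| ≤ 4.
  x = 2: f_y(2, y) = -3*y**2 + 2*y; vanishes at y ∈ {0}. (2, 0): f_x = 0, f = 0 — SINGULAR.
  x = 3: f_y(3, y) = 1 - 3*y**2; no integer root y with |y| ≤ 4.
  x = 4: f_y(4, y) = -3*y**2 - 2*y + 4; no integer root y with |y| ≤ 4.
Only singular point on the grid: (2, 0).
Classify: substitute x = 2 + u, y = 0 + v and expand: f = -u**3 + u**2*v - u**2 - u*v**2 - v**3 + v**2.
No constant or linear terms (consistent with a singular point). Quadratic part: -u**2 + v**2. Cubic part: -u**3 + u**2*v - u*v**2 - v**3.
The quadratic part v**2 - u**2 = (v − u)(v + u) splits into two distinct linear factors, so there are two distinct tangent lines y − 0 = ±(x − 2) — this is a node (ordinary double point).
Classification: node.


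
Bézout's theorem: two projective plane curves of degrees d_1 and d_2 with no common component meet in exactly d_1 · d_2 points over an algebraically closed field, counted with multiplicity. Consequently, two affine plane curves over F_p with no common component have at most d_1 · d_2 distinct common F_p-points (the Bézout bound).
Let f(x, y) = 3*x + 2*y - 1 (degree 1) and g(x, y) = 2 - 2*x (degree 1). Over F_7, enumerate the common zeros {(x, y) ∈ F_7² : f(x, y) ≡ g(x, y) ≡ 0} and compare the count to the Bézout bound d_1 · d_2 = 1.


Common zeros: {(1, 6)}; count = 1; Bézout bound = 1.

deg(f) = 1, deg(g) = 1, so Bézout bound = 1.
Scan x ∈ F_7. For each x, list the y ∈ F_7 with f(x, y) ≡ 0 and those with g(x, y) ≡ 0 (mod 7); the common zeros in that column are the intersection.
  x = 0: f ≡ 0 at y ∈ {4}; g ≡ 0 at y ∈ ∅; common: ∅.
  x = 1: f ≡ 0 at y ∈ {6}; g ≡ 0 at y ∈ {0, 1, 2, 3, 4, 5, 6}; common: {6}.
  x = 2: f ≡ 0 at y ∈ {1}; g ≡ 0 at y ∈ ∅; common: ∅.
  x = 3: f ≡ 0 at y ∈ {3}; g ≡ 0 at y ∈ ∅; common: ∅.
  x = 4: f ≡ 0 at y ∈ {5}; g ≡ 0 at y ∈ ∅; common: ∅.
  x = 5: f ≡ 0 at y ∈ {0}; g ≡ 0 at y ∈ ∅; common: ∅.
  x = 6: f ≡ 0 at y ∈ {2}; g ≡ 0 at y ∈ ∅; common: ∅.
Collecting: common zeros = {(1, 6)}, so the count is 1.
Comparison with the Bézout bound: 1 ≤ 1 = deg(f)·deg(g), as expected for curves with no common component (the bound is attained).


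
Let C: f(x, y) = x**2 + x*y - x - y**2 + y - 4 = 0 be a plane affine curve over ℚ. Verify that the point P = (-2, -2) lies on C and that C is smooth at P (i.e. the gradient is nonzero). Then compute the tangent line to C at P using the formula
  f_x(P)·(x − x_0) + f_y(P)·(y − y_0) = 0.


Tangent line at P: -7*x + 3*y - 8 = 0.

Step 1: f(-2, -2) = 0, so P lies on C.
Step 2: partial derivatives
  f_x(x, y) = 2*x + y - 1, f_y(x, y) = x - 2*y + 1.
  f_x(P) = -7, f_y(P) = 3 (gradient nonzero, so P is smooth).
Step 3: tangent line at P: -7·(x − -2) + 3·(y − -2) = 0.
Expanding: -7*x + 3*y - 8 = 0.


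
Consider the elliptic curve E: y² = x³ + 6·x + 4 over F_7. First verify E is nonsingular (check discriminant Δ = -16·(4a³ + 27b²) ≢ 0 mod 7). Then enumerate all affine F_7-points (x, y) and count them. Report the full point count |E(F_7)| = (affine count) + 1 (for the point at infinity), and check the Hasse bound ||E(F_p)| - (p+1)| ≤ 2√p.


Affine points = {(0, 2), (0, 5), (1, 2), (1, 5), (3, 0), (4, 1), (4, 6), (6, 2), (6, 5)}; affine count = 9; |E(F_7)| = 10.

Discriminant check: Δ ∝ 4a³ + 27b² = 4·6³ + 27·4² = 4·216 + 27·16 ≡ 1 (mod 7). Nonzero ⇒ E is nonsingular.
For each x ∈ F_7, compute rhs = x³ + 6·x + 4 mod 7, then count y ∈ F_7 with y² ≡ rhs.
  x = 0: rhs = 4, matching y values: 2, 5 (2 points).
  x = 1: rhs = 4, matching y values: 2, 5 (2 points).
  x = 2: rhs = 3, matching y values: none (0 points).
  x = 3: rhs = 0, matching y values: 0 (1 points).
  x = 4: rhs = 1, matching y values: 1, 6 (2 points).
  x = 5: rhs = 5, matching y values: none (0 points).
  x = 6: rhs = 4, matching y values: 2, 5 (2 points).
Total affine count: 9.
Full point count |E(F_7)| = 9 + 1 = 10.
Hasse bound: |10 − (7+1)| = |2| = 2 ≤ 2√7 ≈ 5.2915 ✓.


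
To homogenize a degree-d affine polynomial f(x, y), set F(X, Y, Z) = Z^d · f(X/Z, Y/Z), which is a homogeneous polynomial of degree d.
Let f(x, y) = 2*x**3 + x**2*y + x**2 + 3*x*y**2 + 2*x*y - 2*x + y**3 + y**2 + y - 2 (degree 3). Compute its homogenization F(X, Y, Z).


F(X, Y, Z) = 2*X**3 + X**2*Y + X**2*Z + 3*X*Y**2 + 2*X*Y*Z - 2*X*Z**2 + Y**3 + Y**2*Z + Y*Z**2 - 2*Z**3

deg(f) = 3.
Substitute x = X/Z, y = Y/Z into f, then multiply by Z^3.
  monomial 2·x^3·y^0 ↦ 2·X^3·Y^0·Z^0.
  monomial 1·x^2·y^1 ↦ 1·X^2·Y^1·Z^0.
  monomial 1·x^2·y^0 ↦ 1·X^2·Y^0·Z^1.
  monomial 3·x^1·y^2 ↦ 3·X^1·Y^2·Z^0.
  monomial 2·x^1·y^1 ↦ 2·X^1·Y^1·Z^1.
  monomial -2·x^1·y^0 ↦ -2·X^1·Y^0·Z^2.
  monomial 1·x^0·y^3 ↦ 1·X^0·Y^3·Z^0.
  monomial 1·x^0·y^2 ↦ 1·X^0·Y^2·Z^1.
  monomial 1·x^0·y^1 ↦ 1·X^0·Y^1·Z^2.
  monomial -2·x^0·y^0 ↦ -2·X^0·Y^0·Z^3.
Collecting: F(X, Y, Z) = 2*X**3 + X**2*Y + X**2*Z + 3*X*Y**2 + 2*X*Y*Z - 2*X*Z**2 + Y**3 + Y**2*Z + Y*Z**2 - 2*Z**3.


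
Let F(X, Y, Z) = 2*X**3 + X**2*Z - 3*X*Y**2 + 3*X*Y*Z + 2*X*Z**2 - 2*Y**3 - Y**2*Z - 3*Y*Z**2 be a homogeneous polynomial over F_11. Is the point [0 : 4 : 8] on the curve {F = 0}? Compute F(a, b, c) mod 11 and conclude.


F(0,4,8) ≡ 10 (mod 11); P is NOT on the curve.

Evaluate F(0, 4, 8) term-by-term (mod 11).
  2*X**3 ↦ 2·0·1·1 = 0
  X**2*Z ↦ 1·0·1·8 = 0
  -3*X*Y**2 ↦ -3·0·16·1 = 0
  3*X*Y*Z ↦ 3·0·4·8 = 0
  2*X*Z**2 ↦ 2·0·1·64 = 0
  -2*Y**3 ↦ -2·1·64·1 = -128
  -Y**2*Z ↦ -1·1·16·8 = -128
  -3*Y*Z**2 ↦ -3·1·4·64 = -768
Sum: F(0, 4, 8) = (0) + (0) + (0) + (0) + (0) + (-128) + (-128) + (-768) = -1024.
Reducing mod 11: -1024 ≡ 10 (mod 11).
Since F(a, b, c) ≡ 10 ≠ 0 (mod 11), P does NOT lie on the curve.


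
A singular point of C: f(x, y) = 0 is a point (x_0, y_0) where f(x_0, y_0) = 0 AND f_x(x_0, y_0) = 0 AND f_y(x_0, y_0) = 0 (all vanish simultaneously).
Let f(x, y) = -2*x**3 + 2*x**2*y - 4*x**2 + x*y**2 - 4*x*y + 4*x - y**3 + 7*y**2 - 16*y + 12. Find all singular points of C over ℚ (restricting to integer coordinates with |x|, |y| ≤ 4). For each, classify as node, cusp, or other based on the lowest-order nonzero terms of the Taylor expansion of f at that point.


Singular points: {(0, 2)}; classification: cusp.

Compute partial derivatives:
  f_x = -6*x**2 + 4*x*y - 8*x + y**2 - 4*y + 4.
  f_y = 2*x**2 + 2*x*y - 4*x - 3*y**2 + 14*y - 16.
Scan x_0 ∈ {−4, ..., 4}. For each x_0, f_y(x_0, y) is a polynomial in y; find its integer roots y ∈ {−4, ..., 4}, then test f_x and f at those candidates.
  x = -4: f_y(-4, y) = -3*y**2 + 6*y + 32; no integer root y with |y| ≤ 4.
  x = -3: f_y(-3, y) = -3*y**2 + 8*y + 14; no integer root y with |y| ≤ 4.
  x = -2: f_y(-2, y) = -3*y**2 + 10*y; vanishes at y ∈ {0}. (-2, 0): f_x = -4 ≠ 0.
  x = -1: f_y(-1, y) = -3*y**2 + 12*y - 10; no integer root y with |y| ≤ 4.
  x = 0: f_y(0, y) = -3*y**2 + 14*y - 16; vanishes at y ∈ {2}. (0, 2): f_x = 0, f = 0 — SINGULAR.
  x = 1: f_y(1, y) = -3*y**2 + 16*y - 18; no integer root y with |y| ≤ 4.
  x = 2: f_y(2, y) = -3*y**2 + 18*y - 16; no integer root y with |y| ≤ 4.
  x = 3: f_y(3, y) = -3*y**2 + 20*y - 10; no integer root y with |y| ≤ 4.
  x = 4: f_y(4, y) = -3*y**2 + 22*y; vanishes at y ∈ {0}. (4, 0): f_x = -124 ≠ 0.
Only singular point on the grid: (0, 2).
Classify: substitute x = 0 + u, y = 2 + v and expand: f = -2*u**3 + 2*u**2*v + u*v**2 - v**3 + v**2.
No constant or linear terms (consistent with a singular point). Quadratic part: v**2. Cubic part: -2*u**3 + 2*u**2*v + u*v**2 - v**3.
The quadratic part v**2 is a perfect square, so there is a single (double) tangent line v = 0, i.e. y = 2. Restricting the cubic part to that line (v = 0) leaves -2*u**3 ≠ 0, so f is not divisible by v and the branch is v² ≈ 2*u**3 to lowest order — this is a cusp.
Classification: cusp.


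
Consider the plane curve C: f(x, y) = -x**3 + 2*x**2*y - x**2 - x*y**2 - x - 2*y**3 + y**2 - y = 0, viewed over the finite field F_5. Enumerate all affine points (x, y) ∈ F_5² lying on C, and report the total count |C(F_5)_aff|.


Affine F_5-points: {(0, 0), (2, 1), (2, 2), (2, 4), (3, 3), (4, 2)}; count = 6.

For each of the 25 pairs (x, y) ∈ F_5², evaluate f(x, y) mod 5. Record the zeros.
  x = 0: [0↦0, 1↦3, 2↦1, 3↦2, 4↦4]  zeros at y ∈ {0}
  x = 1: [0↦2, 1↦1, 2↦3, 3↦1, 4↦3]  zeros at y ∈ ∅
  x = 2: [0↦1, 1↦0, 2↦0, 3↦4, 4↦0]  zeros at y ∈ {1, 2, 4}
  x = 3: [0↦1, 1↦4, 2↦1, 3↦0, 4↦4]  zeros at y ∈ {3}
  x = 4: [0↦1, 1↦2, 2↦0, 3↦3, 4↦4]  zeros at y ∈ {2}
Collecting zeros: affine points = {(0, 0), (2, 1), (2, 2), (2, 4), (3, 3), (4, 2)}.
Total count |C(F_5)_aff| = 6.


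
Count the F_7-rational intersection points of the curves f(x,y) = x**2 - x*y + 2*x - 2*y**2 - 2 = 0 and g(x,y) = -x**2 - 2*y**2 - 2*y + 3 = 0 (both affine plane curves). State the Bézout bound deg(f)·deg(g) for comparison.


Common zeros: ∅; count = 0; Bézout bound = 4.

deg(f) = 2, deg(g) = 2, so Bézout bound = 4.
Scan x ∈ F_7. For each x, list the y ∈ F_7 with f(x, y) ≡ 0 and those with g(x, y) ≡ 0 (mod 7); the common zeros in that column are the intersection.
  x = 0: f ≡ 0 at y ∈ ∅; g ≡ 0 at y ∈ {3}; common: ∅.
  x = 1: f ≡ 0 at y ∈ {4, 6}; g ≡ 0 at y ∈ ∅; common: ∅.
  x = 2: f ≡ 0 at y ∈ ∅; g ≡ 0 at y ∈ ∅; common: ∅.
  x = 3: f ≡ 0 at y ∈ {3, 6}; g ≡ 0 at y ∈ ∅; common: ∅.
  x = 4: f ≡ 0 at y ∈ ∅; g ≡ 0 at y ∈ ∅; common: ∅.
  x = 5: f ≡ 0 at y ∈ {3, 5}; g ≡ 0 at y ∈ ∅; common: ∅.
  x = 6: f ≡ 0 at y ∈ ∅; g ≡ 0 at y ∈ ∅; common: ∅.
Collecting: common zeros = ∅, so the count is 0.
Comparison with the Bézout bound: 0 ≤ 4 = deg(f)·deg(g), as expected for curves with no common component (the affine F_7-count falls short of the bound because intersections may lie at infinity, over extension fields, or carry multiplicity).


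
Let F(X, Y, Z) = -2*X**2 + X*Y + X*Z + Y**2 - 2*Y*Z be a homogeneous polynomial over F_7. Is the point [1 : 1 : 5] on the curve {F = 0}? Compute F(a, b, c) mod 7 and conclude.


F(1,1,5) ≡ 2 (mod 7); P is NOT on the curve.

Evaluate F(1, 1, 5) term-by-term (mod 7).
  -2*X**2 ↦ -2·1·1·1 = -2
  X*Y ↦ 1·1·1·1 = 1
  X*Z ↦ 1·1·1·5 = 5
  Y**2 ↦ 1·1·1·1 = 1
  -2*Y*Z ↦ -2·1·1·5 = -10
Sum: F(1, 1, 5) = (-2) + (1) + (5) + (1) + (-10) = -5.
Reducing mod 7: -5 ≡ 2 (mod 7).
Since F(a, b, c) ≡ 2 ≠ 0 (mod 7), P does NOT lie on the curve.


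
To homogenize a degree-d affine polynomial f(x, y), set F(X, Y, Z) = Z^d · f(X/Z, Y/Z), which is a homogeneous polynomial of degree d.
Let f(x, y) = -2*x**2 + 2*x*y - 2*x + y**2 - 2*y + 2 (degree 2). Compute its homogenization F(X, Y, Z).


F(X, Y, Z) = -2*X**2 + 2*X*Y - 2*X*Z + Y**2 - 2*Y*Z + 2*Z**2

deg(f) = 2.
Substitute x = X/Z, y = Y/Z into f, then multiply by Z^2.
  monomial -2·x^2·y^0 ↦ -2·X^2·Y^0·Z^0.
  monomial 2·x^1·y^1 ↦ 2·X^1·Y^1·Z^0.
  monomial -2·x^1·y^0 ↦ -2·X^1·Y^0·Z^1.
  monomial 1·x^0·y^2 ↦ 1·X^0·Y^2·Z^0.
  monomial -2·x^0·y^1 ↦ -2·X^0·Y^1·Z^1.
  monomial 2·x^0·y^0 ↦ 2·X^0·Y^0·Z^2.
Collecting: F(X, Y, Z) = -2*X**2 + 2*X*Y - 2*X*Z + Y**2 - 2*Y*Z + 2*Z**2.


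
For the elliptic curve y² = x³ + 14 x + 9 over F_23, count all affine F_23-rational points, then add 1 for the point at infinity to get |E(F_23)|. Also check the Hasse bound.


Affine points = {(0, 3), (0, 20), (1, 1), (1, 22), (3, 3), (3, 20), (7, 6), (7, 17), (8, 9), (8, 14), (9, 6), (9, 17), (15, 11), (15, 12), (17, 10), (17, 13), (19, 2), (19, 21), (20, 3), (20, 20)}; affine count = 20; |E(F_23)| = 21.

Discriminant check: Δ ∝ 4a³ + 27b² = 4·14³ + 27·9² = 4·2744 + 27·81 ≡ 7 (mod 23). Nonzero ⇒ E is nonsingular.
For each x ∈ F_23, compute rhs = x³ + 14·x + 9 mod 23, then count y ∈ F_23 with y² ≡ rhs.
  x = 0: rhs = 9, matching y values: 3, 20 (2 points).
  x = 1: rhs = 1, matching y values: 1, 22 (2 points).
  x = 2: rhs = 22, matching y values: none (0 points).
  x = 3: rhs = 9, matching y values: 3, 20 (2 points).
  x = 4: rhs = 14, matching y values: none (0 points).
  x = 5: rhs = 20, matching y values: none (0 points).
  x = 6: rhs = 10, matching y values: none (0 points).
  x = 7: rhs = 13, matching y values: 6, 17 (2 points).
  x = 8: rhs = 12, matching y values: 9, 14 (2 points).
  x = 9: rhs = 13, matching y values: 6, 17 (2 points).
  x = 10: rhs = 22, matching y values: none (0 points).
  x = 11: rhs = 22, matching y values: none (0 points).
  x = 12: rhs = 19, matching y values: none (0 points).
  x = 13: rhs = 19, matching y values: none (0 points).
  x = 14: rhs = 5, matching y values: none (0 points).
  x = 15: rhs = 6, matching y values: 11, 12 (2 points).
  x = 16: rhs = 5, matching y values: none (0 points).
  x = 17: rhs = 8, matching y values: 10, 13 (2 points).
  x = 18: rhs = 21, matching y values: none (0 points).
  x = 19: rhs = 4, matching y values: 2, 21 (2 points).
  x = 20: rhs = 9, matching y values: 3, 20 (2 points).
  x = 21: rhs = 19, matching y values: none (0 points).
  x = 22: rhs = 17, matching y values: none (0 points).
Total affine count: 20.
Full point count |E(F_23)| = 20 + 1 = 21.
Hasse bound: |21 − (23+1)| = |-3| = 3 ≤ 2√23 ≈ 9.5917 ✓.


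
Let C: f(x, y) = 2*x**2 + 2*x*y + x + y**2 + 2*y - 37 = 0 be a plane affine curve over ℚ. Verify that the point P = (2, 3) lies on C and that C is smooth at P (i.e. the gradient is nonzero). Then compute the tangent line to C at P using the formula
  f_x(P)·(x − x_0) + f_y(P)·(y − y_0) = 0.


Tangent line at P: 15*x + 12*y - 66 = 0.

Step 1: f(2, 3) = 0, so P lies on C.
Step 2: partial derivatives
  f_x(x, y) = 4*x + 2*y + 1, f_y(x, y) = 2*x + 2*y + 2.
  f_x(P) = 15, f_y(P) = 12 (gradient nonzero, so P is smooth).
Step 3: tangent line at P: 15·(x − 2) + 12·(y − 3) = 0.
Expanding: 15*x + 12*y - 66 = 0.


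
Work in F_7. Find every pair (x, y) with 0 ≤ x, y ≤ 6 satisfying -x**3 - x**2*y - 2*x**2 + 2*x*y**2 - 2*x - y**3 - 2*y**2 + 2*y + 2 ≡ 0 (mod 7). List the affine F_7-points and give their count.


Affine F_7-points: {(1, 4), (3, 0), (3, 4), (4, 4), (4, 5), (6, 5)}; count = 6.

For each of the 49 pairs (x, y) ∈ F_7², evaluate f(x, y) mod 7. Record the zeros.
  x = 0: [0↦2, 1↦1, 2↦4, 3↦5, 4↦5, 5↦5, 6↦6]  zeros at y ∈ ∅
  x = 1: [0↦4, 1↦4, 2↦5, 3↦1, 4↦0, 5↦3, 6↦4]  zeros at y ∈ {4}
  x = 2: [0↦3, 1↦2, 2↦6, 3↦2, 4↦5, 5↦2, 6↦1]  zeros at y ∈ ∅
  x = 3: [0↦0, 1↦3, 2↦1, 3↦2, 4↦0, 5↦3, 6↦5]  zeros at y ∈ {0, 4}
  x = 4: [0↦3, 1↦1, 2↦5, 3↦2, 4↦0, 5↦0, 6↦3]  zeros at y ∈ {4, 5}
  x = 5: [0↦6, 1↦4, 2↦5, 3↦3, 4↦6, 5↦1, 6↦3]  zeros at y ∈ ∅
  x = 6: [0↦3, 1↦6, 2↦2, 3↦6, 4↦5, 5↦0, 6↦6]  zeros at y ∈ {5}
Collecting zeros: affine points = {(1, 4), (3, 0), (3, 4), (4, 4), (4, 5), (6, 5)}.
Total count |C(F_7)_aff| = 6.


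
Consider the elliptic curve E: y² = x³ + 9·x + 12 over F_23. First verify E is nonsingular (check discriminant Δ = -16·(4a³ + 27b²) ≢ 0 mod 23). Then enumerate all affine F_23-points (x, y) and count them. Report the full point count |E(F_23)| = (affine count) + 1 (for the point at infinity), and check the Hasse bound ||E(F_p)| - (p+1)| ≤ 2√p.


Affine points = {(0, 9), (0, 14), (6, 11), (6, 12), (7, 2), (7, 21), (11, 4), (11, 19), (12, 10), (12, 13), (13, 7), (13, 16), (15, 7), (15, 16), (17, 8), (17, 15), (18, 7), (18, 16), (19, 2), (19, 21), (20, 2), (20, 21), (21, 3), (21, 20), (22, 5), (22, 18)}; affine count = 26; |E(F_23)| = 27.

Discriminant check: Δ ∝ 4a³ + 27b² = 4·9³ + 27·12² = 4·729 + 27·144 ≡ 19 (mod 23). Nonzero ⇒ E is nonsingular.
For each x ∈ F_23, compute rhs = x³ + 9·x + 12 mod 23, then count y ∈ F_23 with y² ≡ rhs.
  x = 0: rhs = 12, matching y values: 9, 14 (2 points).
  x = 1: rhs = 22, matching y values: none (0 points).
  x = 2: rhs = 15, matching y values: none (0 points).
  x = 3: rhs = 20, matching y values: none (0 points).
  x = 4: rhs = 20, matching y values: none (0 points).
  x = 5: rhs = 21, matching y values: none (0 points).
  x = 6: rhs = 6, matching y values: 11, 12 (2 points).
  x = 7: rhs = 4, matching y values: 2, 21 (2 points).
  x = 8: rhs = 21, matching y values: none (0 points).
  x = 9: rhs = 17, matching y values: none (0 points).
  x = 10: rhs = 21, matching y values: none (0 points).
  x = 11: rhs = 16, matching y values: 4, 19 (2 points).
  x = 12: rhs = 8, matching y values: 10, 13 (2 points).
  x = 13: rhs = 3, matching y values: 7, 16 (2 points).
  x = 14: rhs = 7, matching y values: none (0 points).
  x = 15: rhs = 3, matching y values: 7, 16 (2 points).
  x = 16: rhs = 20, matching y values: none (0 points).
  x = 17: rhs = 18, matching y values: 8, 15 (2 points).
  x = 18: rhs = 3, matching y values: 7, 16 (2 points).
  x = 19: rhs = 4, matching y values: 2, 21 (2 points).
  x = 20: rhs = 4, matching y values: 2, 21 (2 points).
  x = 21: rhs = 9, matching y values: 3, 20 (2 points).
  x = 22: rhs = 2, matching y values: 5, 18 (2 points).
Total affine count: 26.
Full point count |E(F_23)| = 26 + 1 = 27.
Hasse bound: |27 − (23+1)| = |3| = 3 ≤ 2√23 ≈ 9.5917 ✓.


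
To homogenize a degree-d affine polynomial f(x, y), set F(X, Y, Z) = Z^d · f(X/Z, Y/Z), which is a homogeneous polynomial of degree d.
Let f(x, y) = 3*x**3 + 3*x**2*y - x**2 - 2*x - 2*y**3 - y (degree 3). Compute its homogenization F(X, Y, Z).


F(X, Y, Z) = 3*X**3 + 3*X**2*Y - X**2*Z - 2*X*Z**2 - 2*Y**3 - Y*Z**2

deg(f) = 3.
Substitute x = X/Z, y = Y/Z into f, then multiply by Z^3.
  monomial 3·x^3·y^0 ↦ 3·X^3·Y^0·Z^0.
  monomial 3·x^2·y^1 ↦ 3·X^2·Y^1·Z^0.
  monomial -1·x^2·y^0 ↦ -1·X^2·Y^0·Z^1.
  monomial -2·x^1·y^0 ↦ -2·X^1·Y^0·Z^2.
  monomial -2·x^0·y^3 ↦ -2·X^0·Y^3·Z^0.
  monomial -1·x^0·y^1 ↦ -1·X^0·Y^1·Z^2.
Collecting: F(X, Y, Z) = 3*X**3 + 3*X**2*Y - X**2*Z - 2*X*Z**2 - 2*Y**3 - Y*Z**2.


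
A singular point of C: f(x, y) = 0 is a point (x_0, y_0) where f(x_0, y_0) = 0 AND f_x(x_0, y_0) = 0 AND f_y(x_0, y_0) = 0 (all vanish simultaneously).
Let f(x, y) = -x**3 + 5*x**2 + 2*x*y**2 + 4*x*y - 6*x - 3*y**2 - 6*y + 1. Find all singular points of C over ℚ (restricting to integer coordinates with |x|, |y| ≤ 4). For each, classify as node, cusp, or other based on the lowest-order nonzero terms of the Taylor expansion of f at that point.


Singular points: {(2, -1)}; classification: node.

Compute partial derivatives:
  f_x = -3*x**2 + 10*x + 2*y**2 + 4*y - 6.
  f_y = 4*x*y + 4*x - 6*y - 6.
Scan x_0 ∈ {−4, ..., 4}. For each x_0, f_y(x_0, y) is a polynomial in y; find its integer roots y ∈ {−4, ..., 4}, then test f_x and f at those candidates.
  x = -4: f_y(-4, y) = -22*y - 22; vanishes at y ∈ {-1}. (-4, -1): f_x = -96 ≠ 0.
  x = -3: f_y(-3, y) = -18*y - 18; vanishes at y ∈ {-1}. (-3, -1): f_x = -65 ≠ 0.
  x = -2: f_y(-2, y) = -14*y - 14; vanishes at y ∈ {-1}. (-2, -1): f_x = -40 ≠ 0.
  x = -1: f_y(-1, y) = -10*y - 10; vanishes at y ∈ {-1}. (-1, -1): f_x = -21 ≠ 0.
  x = 0: f_y(0, y) = -6*y - 6; vanishes at y ∈ {-1}. (0, -1): f_x = -8 ≠ 0.
  x = 1: f_y(1, y) = -2*y - 2; vanishes at y ∈ {-1}. (1, -1): f_x = -1 ≠ 0.
  x = 2: f_y(2, y) = 2*y + 2; vanishes at y ∈ {-1}. (2, -1): f_x = 0, f = 0 — SINGULAR.
  x = 3: f_y(3, y) = 6*y + 6; vanishes at y ∈ {-1}. (3, -1): f_x = -5 ≠ 0.
  x = 4: f_y(4, y) = 10*y + 10; vanishes at y ∈ {-1}. (4, -1): f_x = -16 ≠ 0.
Only singular point on the grid: (2, -1).
Classify: substitute x = 2 + u, y = -1 + v and expand: f = -u**3 - u**2 + 2*u*v**2 + v**2.
No constant or linear terms (consistent with a singular point). Quadratic part: -u**2 + v**2. Cubic part: -u**3 + 2*u*v**2.
The quadratic part v**2 - u**2 = (v − u)(v + u) splits into two distinct linear factors, so there are two distinct tangent lines y − -1 = ±(x − 2) — this is a node (ordinary double point).
Classification: node.


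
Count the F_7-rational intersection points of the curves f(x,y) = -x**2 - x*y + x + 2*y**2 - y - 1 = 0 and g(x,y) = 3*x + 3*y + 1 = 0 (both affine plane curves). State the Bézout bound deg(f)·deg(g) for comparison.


Common zeros: ∅; count = 0; Bézout bound = 2.

deg(f) = 2, deg(g) = 1, so Bézout bound = 2.
Scan x ∈ F_7. For each x, list the y ∈ F_7 with f(x, y) ≡ 0 and those with g(x, y) ≡ 0 (mod 7); the common zeros in that column are the intersection.
  x = 0: f ≡ 0 at y ∈ {1, 3}; g ≡ 0 at y ∈ {2}; common: ∅.
  x = 1: f ≡ 0 at y ∈ ∅; g ≡ 0 at y ∈ {1}; common: ∅.
  x = 2: f ≡ 0 at y ∈ ∅; g ≡ 0 at y ∈ {0}; common: ∅.
  x = 3: f ≡ 0 at y ∈ {0, 2}; g ≡ 0 at y ∈ {6}; common: ∅.
  x = 4: f ≡ 0 at y ∈ ∅; g ≡ 0 at y ∈ {5}; common: ∅.
  x = 5: f ≡ 0 at y ∈ {0, 3}; g ≡ 0 at y ∈ {4}; common: ∅.
  x = 6: f ≡ 0 at y ∈ ∅; g ≡ 0 at y ∈ {3}; common: ∅.
Collecting: common zeros = ∅, so the count is 0.
Comparison with the Bézout bound: 0 ≤ 2 = deg(f)·deg(g), as expected for curves with no common component (the affine F_7-count falls short of the bound because intersections may lie at infinity, over extension fields, or carry multiplicity).


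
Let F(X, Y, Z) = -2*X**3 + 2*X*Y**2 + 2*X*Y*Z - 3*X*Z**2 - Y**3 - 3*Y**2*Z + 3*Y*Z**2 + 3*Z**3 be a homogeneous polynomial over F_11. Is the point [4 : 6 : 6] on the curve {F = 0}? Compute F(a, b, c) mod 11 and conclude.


F(4,6,6) ≡ 8 (mod 11); P is NOT on the curve.

Evaluate F(4, 6, 6) term-by-term (mod 11).
  -2*X**3 ↦ -2·64·1·1 = -128
  2*X*Y**2 ↦ 2·4·36·1 = 288
  2*X*Y*Z ↦ 2·4·6·6 = 288
  -3*X*Z**2 ↦ -3·4·1·36 = -432
  -Y**3 ↦ -1·1·216·1 = -216
  -3*Y**2*Z ↦ -3·1·36·6 = -648
  3*Y*Z**2 ↦ 3·1·6·36 = 648
  3*Z**3 ↦ 3·1·1·216 = 648
Sum: F(4, 6, 6) = (-128) + (288) + (288) + (-432) + (-216) + (-648) + (648) + (648) = 448.
Reducing mod 11: 448 ≡ 8 (mod 11).
Since F(a, b, c) ≡ 8 ≠ 0 (mod 11), P does NOT lie on the curve.


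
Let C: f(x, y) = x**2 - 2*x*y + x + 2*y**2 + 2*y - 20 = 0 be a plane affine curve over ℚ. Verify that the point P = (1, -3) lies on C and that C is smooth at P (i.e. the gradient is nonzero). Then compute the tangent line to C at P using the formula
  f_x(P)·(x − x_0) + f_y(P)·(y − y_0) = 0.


Tangent line at P: 9*x - 12*y - 45 = 0.

Step 1: f(1, -3) = 0, so P lies on C.
Step 2: partial derivatives
  f_x(x, y) = 2*x - 2*y + 1, f_y(x, y) = -2*x + 4*y + 2.
  f_x(P) = 9, f_y(P) = -12 (gradient nonzero, so P is smooth).
Step 3: tangent line at P: 9·(x − 1) + -12·(y − -3) = 0.
Expanding: 9*x - 12*y - 45 = 0.


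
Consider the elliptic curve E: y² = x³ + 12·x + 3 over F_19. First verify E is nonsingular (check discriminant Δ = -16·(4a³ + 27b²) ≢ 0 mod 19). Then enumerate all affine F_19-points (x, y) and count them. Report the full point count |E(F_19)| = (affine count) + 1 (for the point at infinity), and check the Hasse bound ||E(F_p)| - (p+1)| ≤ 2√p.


Affine points = {(1, 4), (1, 15), (2, 4), (2, 15), (3, 3), (3, 16), (4, 1), (4, 18), (5, 6), (5, 13), (6, 5), (6, 14), (9, 2), (9, 17), (13, 0), (15, 9), (15, 10), (16, 4), (16, 15), (17, 3), (17, 16), (18, 3), (18, 16)}; affine count = 23; |E(F_19)| = 24.

Discriminant check: Δ ∝ 4a³ + 27b² = 4·12³ + 27·3² = 4·1728 + 27·9 ≡ 11 (mod 19). Nonzero ⇒ E is nonsingular.
For each x ∈ F_19, compute rhs = x³ + 12·x + 3 mod 19, then count y ∈ F_19 with y² ≡ rhs.
  x = 0: rhs = 3, matching y values: none (0 points).
  x = 1: rhs = 16, matching y values: 4, 15 (2 points).
  x = 2: rhs = 16, matching y values: 4, 15 (2 points).
  x = 3: rhs = 9, matching y values: 3, 16 (2 points).
  x = 4: rhs = 1, matching y values: 1, 18 (2 points).
  x = 5: rhs = 17, matching y values: 6, 13 (2 points).
  x = 6: rhs = 6, matching y values: 5, 14 (2 points).
  x = 7: rhs = 12, matching y values: none (0 points).
  x = 8: rhs = 3, matching y values: none (0 points).
  x = 9: rhs = 4, matching y values: 2, 17 (2 points).
  x = 10: rhs = 2, matching y values: none (0 points).
  x = 11: rhs = 3, matching y values: none (0 points).
  x = 12: rhs = 13, matching y values: none (0 points).
  x = 13: rhs = 0, matching y values: 0 (1 points).
  x = 14: rhs = 8, matching y values: none (0 points).
  x = 15: rhs = 5, matching y values: 9, 10 (2 points).
  x = 16: rhs = 16, matching y values: 4, 15 (2 points).
  x = 17: rhs = 9, matching y values: 3, 16 (2 points).
  x = 18: rhs = 9, matching y values: 3, 16 (2 points).
Total affine count: 23.
Full point count |E(F_19)| = 23 + 1 = 24.
Hasse bound: |24 − (19+1)| = |4| = 4 ≤ 2√19 ≈ 8.7178 ✓.


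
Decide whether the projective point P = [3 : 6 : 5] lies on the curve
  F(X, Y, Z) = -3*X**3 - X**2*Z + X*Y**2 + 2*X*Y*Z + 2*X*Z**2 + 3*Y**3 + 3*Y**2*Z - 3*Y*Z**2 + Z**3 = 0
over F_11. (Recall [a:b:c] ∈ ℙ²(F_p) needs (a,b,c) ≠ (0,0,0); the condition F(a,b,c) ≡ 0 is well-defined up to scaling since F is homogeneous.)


F(3,6,5) ≡ 9 (mod 11); P is NOT on the curve.

Evaluate F(3, 6, 5) term-by-term (mod 11).
  -3*X**3 ↦ -3·27·1·1 = -81
  -X**2*Z ↦ -1·9·1·5 = -45
  X*Y**2 ↦ 1·3·36·1 = 108
  2*X*Y*Z ↦ 2·3·6·5 = 180
  2*X*Z**2 ↦ 2·3·1·25 = 150
  3*Y**3 ↦ 3·1·216·1 = 648
  3*Y**2*Z ↦ 3·1·36·5 = 540
  -3*Y*Z**2 ↦ -3·1·6·25 = -450
  Z**3 ↦ 1·1·1·125 = 125
Sum: F(3, 6, 5) = (-81) + (-45) + (108) + (180) + (150) + (648) + (540) + (-450) + (125) = 1175.
Reducing mod 11: 1175 ≡ 9 (mod 11).
Since F(a, b, c) ≡ 9 ≠ 0 (mod 11), P does NOT lie on the curve.


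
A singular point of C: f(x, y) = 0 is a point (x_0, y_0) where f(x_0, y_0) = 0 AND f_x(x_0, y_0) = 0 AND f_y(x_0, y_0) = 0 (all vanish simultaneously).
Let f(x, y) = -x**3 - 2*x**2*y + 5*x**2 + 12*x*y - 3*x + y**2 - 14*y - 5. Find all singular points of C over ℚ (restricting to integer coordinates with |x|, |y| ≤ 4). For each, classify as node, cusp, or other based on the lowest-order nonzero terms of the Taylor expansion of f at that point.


Singular points: {(3, -2)}; classification: cusp.

Compute partial derivatives:
  f_x = -3*x**2 - 4*x*y + 10*x + 12*y - 3.
  f_y = -2*x**2 + 12*x + 2*y - 14.
Scan x_0 ∈ {−4, ..., 4}. For each x_0, f_y(x_0, y) is a polynomial in y; find its integer roots y ∈ {−4, ..., 4}, then test f_x and f at those candidates.
  x = -4: f_y(-4, y) = 2*y - 94; no integer root y with |y| ≤ 4.
  x = -3: f_y(-3, y) = 2*y - 68; no integer root y with |y| ≤ 4.
  x = -2: f_y(-2, y) = 2*y - 46; no integer root y with |y| ≤ 4.
  x = -1: f_y(-1, y) = 2*y - 28; no integer root y with |y| ≤ 4.
  x = 0: f_y(0, y) = 2*y - 14; no integer root y with |y| ≤ 4.
  x = 1: f_y(1, y) = 2*y - 4; vanishes at y ∈ {2}. (1, 2): f_x = 20 ≠ 0.
  x = 2: f_y(2, y) = 2*y + 2; vanishes at y ∈ {-1}. (2, -1): f_x = 1 ≠ 0.
  x = 3: f_y(3, y) = 2*y + 4; vanishes at y ∈ {-2}. (3, -2): f_x = 0, f = 0 — SINGULAR.
  x = 4: f_y(4, y) = 2*y + 2; vanishes at y ∈ {-1}. (4, -1): f_x = -7 ≠ 0.
Only singular point on the grid: (3, -2).
Classify: substitute x = 3 + u, y = -2 + v and expand: f = -u**3 - 2*u**2*v + v**2.
No constant or linear terms (consistent with a singular point). Quadratic part: v**2. Cubic part: -u**3 - 2*u**2*v.
The quadratic part v**2 is a perfect square, so there is a single (double) tangent line v = 0, i.e. y = -2. Restricting the cubic part to that line (v = 0) leaves -u**3 ≠ 0, so f is not divisible by v and the branch is v² ≈ u**3 to lowest order — this is a cusp.
Classification: cusp.


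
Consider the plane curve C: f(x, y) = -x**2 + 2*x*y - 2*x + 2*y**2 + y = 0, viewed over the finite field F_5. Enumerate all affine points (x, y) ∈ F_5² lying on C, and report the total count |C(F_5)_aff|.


Affine F_5-points: {(0, 0), (0, 2), (2, 2), (2, 3), (3, 0), (3, 4)}; count = 6.

For each of the 25 pairs (x, y) ∈ F_5², evaluate f(x, y) mod 5. Record the zeros.
  x = 0: [0↦0, 1↦3, 2↦0, 3↦1, 4↦1]  zeros at y ∈ {0, 2}
  x = 1: [0↦2, 1↦2, 2↦1, 3↦4, 4↦1]  zeros at y ∈ ∅
  x = 2: [0↦2, 1↦4, 2↦0, 3↦0, 4↦4]  zeros at y ∈ {2, 3}
  x = 3: [0↦0, 1↦4, 2↦2, 3↦4, 4↦0]  zeros at y ∈ {0, 4}
  x = 4: [0↦1, 1↦2, 2↦2, 3↦1, 4↦4]  zeros at y ∈ ∅
Collecting zeros: affine points = {(0, 0), (0, 2), (2, 2), (2, 3), (3, 0), (3, 4)}.
Total count |C(F_5)_aff| = 6.


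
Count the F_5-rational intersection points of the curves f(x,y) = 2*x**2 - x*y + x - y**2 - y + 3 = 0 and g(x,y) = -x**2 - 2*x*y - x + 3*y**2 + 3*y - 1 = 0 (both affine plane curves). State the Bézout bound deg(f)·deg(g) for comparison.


Common zeros: ∅; count = 0; Bézout bound = 4.

deg(f) = 2, deg(g) = 2, so Bézout bound = 4.
Scan x ∈ F_5. For each x, list the y ∈ F_5 with f(x, y) ≡ 0 and those with g(x, y) ≡ 0 (mod 5); the common zeros in that column are the intersection.
  x = 0: f ≡ 0 at y ∈ ∅; g ≡ 0 at y ∈ {1, 3}; common: ∅.
  x = 1: f ≡ 0 at y ∈ ∅; g ≡ 0 at y ∈ ∅; common: ∅.
  x = 2: f ≡ 0 at y ∈ {3, 4}; g ≡ 0 at y ∈ {1}; common: ∅.
  x = 3: f ≡ 0 at y ∈ ∅; g ≡ 0 at y ∈ {3}; common: ∅.
  x = 4: f ≡ 0 at y ∈ {2, 3}; g ≡ 0 at y ∈ ∅; common: ∅.
Collecting: common zeros = ∅, so the count is 0.
Comparison with the Bézout bound: 0 ≤ 4 = deg(f)·deg(g), as expected for curves with no common component (the affine F_5-count falls short of the bound because intersections may lie at infinity, over extension fields, or carry multiplicity).


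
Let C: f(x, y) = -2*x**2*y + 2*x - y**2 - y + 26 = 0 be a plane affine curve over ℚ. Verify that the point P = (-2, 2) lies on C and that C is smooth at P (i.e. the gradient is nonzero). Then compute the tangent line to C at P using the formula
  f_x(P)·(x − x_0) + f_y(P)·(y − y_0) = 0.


Tangent line at P: 18*x - 13*y + 62 = 0.

Step 1: f(-2, 2) = 0, so P lies on C.
Step 2: partial derivatives
  f_x(x, y) = -4*x*y + 2, f_y(x, y) = -2*x**2 - 2*y - 1.
  f_x(P) = 18, f_y(P) = -13 (gradient nonzero, so P is smooth).
Step 3: tangent line at P: 18·(x − -2) + -13·(y − 2) = 0.
Expanding: 18*x - 13*y + 62 = 0.


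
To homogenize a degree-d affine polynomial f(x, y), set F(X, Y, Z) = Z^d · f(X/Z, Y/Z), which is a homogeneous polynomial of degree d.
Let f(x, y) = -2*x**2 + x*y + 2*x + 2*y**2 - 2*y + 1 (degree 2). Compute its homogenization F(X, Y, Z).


F(X, Y, Z) = -2*X**2 + X*Y + 2*X*Z + 2*Y**2 - 2*Y*Z + Z**2

deg(f) = 2.
Substitute x = X/Z, y = Y/Z into f, then multiply by Z^2.
  monomial -2·x^2·y^0 ↦ -2·X^2·Y^0·Z^0.
  monomial 1·x^1·y^1 ↦ 1·X^1·Y^1·Z^0.
  monomial 2·x^1·y^0 ↦ 2·X^1·Y^0·Z^1.
  monomial 2·x^0·y^2 ↦ 2·X^0·Y^2·Z^0.
  monomial -2·x^0·y^1 ↦ -2·X^0·Y^1·Z^1.
  monomial 1·x^0·y^0 ↦ 1·X^0·Y^0·Z^2.
Collecting: F(X, Y, Z) = -2*X**2 + X*Y + 2*X*Z + 2*Y**2 - 2*Y*Z + Z**2.


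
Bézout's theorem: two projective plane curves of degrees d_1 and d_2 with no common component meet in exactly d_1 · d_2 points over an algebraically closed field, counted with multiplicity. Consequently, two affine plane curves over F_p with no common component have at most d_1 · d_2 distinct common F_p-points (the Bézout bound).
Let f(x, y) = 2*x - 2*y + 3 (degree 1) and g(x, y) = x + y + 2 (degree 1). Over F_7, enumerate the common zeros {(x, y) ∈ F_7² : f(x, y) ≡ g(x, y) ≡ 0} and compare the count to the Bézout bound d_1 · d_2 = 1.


Common zeros: {(0, 5)}; count = 1; Bézout bound = 1.

deg(f) = 1, deg(g) = 1, so Bézout bound = 1.
Scan x ∈ F_7. For each x, list the y ∈ F_7 with f(x, y) ≡ 0 and those with g(x, y) ≡ 0 (mod 7); the common zeros in that column are the intersection.
  x = 0: f ≡ 0 at y ∈ {5}; g ≡ 0 at y ∈ {5}; common: {5}.
  x = 1: f ≡ 0 at y ∈ {6}; g ≡ 0 at y ∈ {4}; common: ∅.
  x = 2: f ≡ 0 at y ∈ {0}; g ≡ 0 at y ∈ {3}; common: ∅.
  x = 3: f ≡ 0 at y ∈ {1}; g ≡ 0 at y ∈ {2}; common: ∅.
  x = 4: f ≡ 0 at y ∈ {2}; g ≡ 0 at y ∈ {1}; common: ∅.
  x = 5: f ≡ 0 at y ∈ {3}; g ≡ 0 at y ∈ {0}; common: ∅.
  x = 6: f ≡ 0 at y ∈ {4}; g ≡ 0 at y ∈ {6}; common: ∅.
Collecting: common zeros = {(0, 5)}, so the count is 1.
Comparison with the Bézout bound: 1 ≤ 1 = deg(f)·deg(g), as expected for curves with no common component (the bound is attained).


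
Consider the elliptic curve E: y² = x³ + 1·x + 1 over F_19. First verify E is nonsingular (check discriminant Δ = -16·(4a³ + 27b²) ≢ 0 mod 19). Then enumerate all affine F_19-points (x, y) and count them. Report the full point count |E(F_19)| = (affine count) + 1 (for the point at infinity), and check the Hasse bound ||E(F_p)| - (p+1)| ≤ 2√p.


Affine points = {(0, 1), (0, 18), (2, 7), (2, 12), (5, 6), (5, 13), (7, 3), (7, 16), (9, 6), (9, 13), (10, 2), (10, 17), (13, 8), (13, 11), (14, 2), (14, 17), (15, 3), (15, 16), (16, 3), (16, 16)}; affine count = 20; |E(F_19)| = 21.

Discriminant check: Δ ∝ 4a³ + 27b² = 4·1³ + 27·1² = 4·1 + 27·1 ≡ 12 (mod 19). Nonzero ⇒ E is nonsingular.
For each x ∈ F_19, compute rhs = x³ + 1·x + 1 mod 19, then count y ∈ F_19 with y² ≡ rhs.
  x = 0: rhs = 1, matching y values: 1, 18 (2 points).
  x = 1: rhs = 3, matching y values: none (0 points).
  x = 2: rhs = 11, matching y values: 7, 12 (2 points).
  x = 3: rhs = 12, matching y values: none (0 points).
  x = 4: rhs = 12, matching y values: none (0 points).
  x = 5: rhs = 17, matching y values: 6, 13 (2 points).
  x = 6: rhs = 14, matching y values: none (0 points).
  x = 7: rhs = 9, matching y values: 3, 16 (2 points).
  x = 8: rhs = 8, matching y values: none (0 points).
  x = 9: rhs = 17, matching y values: 6, 13 (2 points).
  x = 10: rhs = 4, matching y values: 2, 17 (2 points).
  x = 11: rhs = 13, matching y values: none (0 points).
  x = 12: rhs = 12, matching y values: none (0 points).
  x = 13: rhs = 7, matching y values: 8, 11 (2 points).
  x = 14: rhs = 4, matching y values: 2, 17 (2 points).
  x = 15: rhs = 9, matching y values: 3, 16 (2 points).
  x = 16: rhs = 9, matching y values: 3, 16 (2 points).
  x = 17: rhs = 10, matching y values: none (0 points).
  x = 18: rhs = 18, matching y values: none (0 points).
Total affine count: 20.
Full point count |E(F_19)| = 20 + 1 = 21.
Hasse bound: |21 − (19+1)| = |1| = 1 ≤ 2√19 ≈ 8.7178 ✓.


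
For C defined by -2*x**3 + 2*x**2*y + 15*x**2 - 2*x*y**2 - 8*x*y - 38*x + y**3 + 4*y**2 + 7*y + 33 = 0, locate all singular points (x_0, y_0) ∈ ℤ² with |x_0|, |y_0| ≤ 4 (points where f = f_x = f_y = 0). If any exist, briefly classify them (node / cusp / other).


Singular points: {(3, 1)}; classification: node.

Compute partial derivatives:
  f_x = -6*x**2 + 4*x*y + 30*x - 2*y**2 - 8*y - 38.
  f_y = 2*x**2 - 4*x*y - 8*x + 3*y**2 + 8*y + 7.
Scan x_0 ∈ {−4, ..., 4}. For each x_0, f_y(x_0, y) is a polynomial in y; find its integer roots y ∈ {−4, ..., 4}, then test f_x and f at those candidates.
  x = -4: f_y(-4, y) = 3*y**2 + 24*y + 71; no integer root y with |y| ≤ 4.
  x = -3: f_y(-3, y) = 3*y**2 + 20*y + 49; no integer root y with |y| ≤ 4.
  x = -2: f_y(-2, y) = 3*y**2 + 16*y + 31; no integer root y with |y| ≤ 4.
  x = -1: f_y(-1, y) = 3*y**2 + 12*y + 17; no integer root y with |y| ≤ 4.
  x = 0: f_y(0, y) = 3*y**2 + 8*y + 7; no integer root y with |y| ≤ 4.
  x = 1: f_y(1, y) = 3*y**2 + 4*y + 1; vanishes at y ∈ {-1}. (1, -1): f_x = -12 ≠ 0.
  x = 2: f_y(2, y) = 3*y**2 - 1; no integer root y with |y| ≤ 4.
  x = 3: f_y(3, y) = 3*y**2 - 4*y + 1; vanishes at y ∈ {1}. (3, 1): f_x = 0, f = 0 — SINGULAR.
  x = 4: f_y(4, y) = 3*y**2 - 8*y + 7; no integer root y with |y| ≤ 4.
Only singular point on the grid: (3, 1).
Classify: substitute x = 3 + u, y = 1 + v and expand: f = -2*u**3 + 2*u**2*v - u**2 - 2*u*v**2 + v**3 + v**2.
No constant or linear terms (consistent with a singular point). Quadratic part: -u**2 + v**2. Cubic part: -2*u**3 + 2*u**2*v - 2*u*v**2 + v**3.
The quadratic part v**2 - u**2 = (v − u)(v + u) splits into two distinct linear factors, so there are two distinct tangent lines y − 1 = ±(x − 3) — this is a node (ordinary double point).
Classification: node.


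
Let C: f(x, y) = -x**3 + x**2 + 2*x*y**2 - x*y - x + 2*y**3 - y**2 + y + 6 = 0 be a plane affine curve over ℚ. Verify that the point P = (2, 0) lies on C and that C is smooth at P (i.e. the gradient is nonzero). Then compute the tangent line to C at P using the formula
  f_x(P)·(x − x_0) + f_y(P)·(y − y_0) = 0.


Tangent line at P: -9*x - y + 18 = 0.

Step 1: f(2, 0) = 0, so P lies on C.
Step 2: partial derivatives
  f_x(x, y) = -3*x**2 + 2*x + 2*y**2 - y - 1, f_y(x, y) = 4*x*y - x + 6*y**2 - 2*y + 1.
  f_x(P) = -9, f_y(P) = -1 (gradient nonzero, so P is smooth).
Step 3: tangent line at P: -9·(x − 2) + -1·(y − 0) = 0.
Expanding: -9*x - y + 18 = 0.
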